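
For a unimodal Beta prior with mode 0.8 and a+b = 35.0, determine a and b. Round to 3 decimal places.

Since the density peak of Beta(a,b) is at (a−1)/(a+b−2),
a = 1 + 0.8(35.0−2) = 27.400 and b = 35.0 − 27.400 = 7.600.

a = 27.400, b = 7.600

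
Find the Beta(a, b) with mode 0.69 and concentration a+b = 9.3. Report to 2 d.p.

Mode = (a−1)/(κ−2) with κ = a+b, so a−1 = 0.69·7.3 = 5.04.
a = 6.04; b = κ − a = 3.26.

a = 6.04, b = 3.26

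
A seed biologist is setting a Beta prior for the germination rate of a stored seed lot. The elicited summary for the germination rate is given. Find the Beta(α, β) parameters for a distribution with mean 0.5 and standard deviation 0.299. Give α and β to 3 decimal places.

σ² = 0.299² = 0.089401.
With s = α+β, Var = μ(1−μ)/(s+1), so s+1 = (0.5×0.5)/0.089401 = 2.7964 and s = 1.7964.
α = μs = 0.898, β = (1−μ)s = 0.898.

α = 0.898, β = 0.898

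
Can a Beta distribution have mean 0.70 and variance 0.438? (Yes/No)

The Beta variance bound is σ² < μ(1−μ).
Here μ(1−μ) = 0.70×0.30 = 0.2100, and 0.438 ≥ 0.2100.

No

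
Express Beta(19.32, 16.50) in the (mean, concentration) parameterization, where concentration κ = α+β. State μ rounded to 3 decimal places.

μ = 0.539, κ = 35.82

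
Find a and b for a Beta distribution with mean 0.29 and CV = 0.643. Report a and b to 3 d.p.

Var = (CV·μ)² = (0.643×0.29)² = 0.034771.
a+b = μ(1−μ)/Var − 1 = 0.2059/0.034771 − 1 = 4.9216.
Thus a = 0.29·4.9216 = 1.427 and b = 0.71·4.9216 = 3.494.

a = 1.427, b = 3.494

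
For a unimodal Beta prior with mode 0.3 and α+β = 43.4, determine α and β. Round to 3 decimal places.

α = 13.420, β = 29.980

For α,β>1 the mode is (α−1)/(α+β−2), so α = mode·(κ−2)+1 = 0.3×41.4+1 = 13.420.
And β = (1−mode)·(κ−2)+1 = 0.7×41.4+1 = 29.980.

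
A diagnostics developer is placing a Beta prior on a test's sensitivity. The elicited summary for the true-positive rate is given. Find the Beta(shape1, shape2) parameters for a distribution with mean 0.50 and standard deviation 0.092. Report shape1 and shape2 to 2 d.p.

shape1 = 14.27, shape2 = 14.27

First σ² = 0.008464. Setting shape1 = μn, shape2 = (1−μ)n with n = shape1+shape2,
μ(1−μ)/(n+1) = 0.008464 ⇒ n+1 = 0.2500/0.008464 = 29.5369 ⇒ n = 28.5369.
Hence shape1 = 0.50×28.5369 = 14.27, shape2 = 0.50×28.5369 = 14.27.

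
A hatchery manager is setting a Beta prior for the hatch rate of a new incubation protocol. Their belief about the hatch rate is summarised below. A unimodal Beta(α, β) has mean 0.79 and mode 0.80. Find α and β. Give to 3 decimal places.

α = 47.400, β = 12.600

Let s = α+β. Mean gives α = μs = 0.79s; mode gives (α−1)/(s−2) = 0.80.
Substituting: 0.79s − 1 = 0.80(s−2) = 0.80s − 1.60, so -0.01s = -0.60 and s = 60.0000.
Then α = 0.79×60.0000 = 47.400 and β = s−α = 12.600.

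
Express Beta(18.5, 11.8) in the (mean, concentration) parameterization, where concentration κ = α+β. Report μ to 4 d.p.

κ = α+β = 18.5+11.8 = 30.3; μ = α/κ = 18.5/30.3 = 0.6106.

μ = 0.6106, κ = 30.3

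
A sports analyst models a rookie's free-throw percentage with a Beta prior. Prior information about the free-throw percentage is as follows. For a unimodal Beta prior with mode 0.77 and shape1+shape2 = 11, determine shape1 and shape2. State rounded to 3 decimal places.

Mode = (shape1−1)/(κ−2) with κ = shape1+shape2, so shape1−1 = 0.77·9 = 6.930.
shape1 = 7.930; shape2 = κ − shape1 = 3.070.

shape1 = 7.930, shape2 = 3.070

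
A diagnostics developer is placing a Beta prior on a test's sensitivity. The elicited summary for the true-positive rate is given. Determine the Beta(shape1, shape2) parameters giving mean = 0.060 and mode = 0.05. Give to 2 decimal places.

Let s = shape1+shape2. Mean gives shape1 = μs = 0.060s; mode gives (shape1−1)/(s−2) = 0.05.
Substituting: 0.060s − 1 = 0.05(s−2) = 0.05s − 0.10, so 0.010s = 0.90 and s = 90.0000.
Then shape1 = 0.060×90.0000 = 5.40 and shape2 = s−shape1 = 84.60.

shape1 = 5.40, shape2 = 84.60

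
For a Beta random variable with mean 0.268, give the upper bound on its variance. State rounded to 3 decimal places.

For fixed mean μ the Beta variance is μ(1−μ)/(α+β+1), increasing as α+β decreases.
Its least upper bound (not attained) is μ(1−μ) = 0.268·0.732 = 0.196.

0.196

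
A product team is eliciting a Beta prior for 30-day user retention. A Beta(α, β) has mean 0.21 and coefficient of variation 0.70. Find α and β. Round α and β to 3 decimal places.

α = 1.402, β = 5.275

Var = (CV·μ)² = (0.70×0.21)² = 0.021609.
α+β = μ(1−μ)/Var − 1 = 0.1659/0.021609 − 1 = 6.6774.
Thus α = 0.21·6.6774 = 1.402 and β = 0.79·6.6774 = 5.275.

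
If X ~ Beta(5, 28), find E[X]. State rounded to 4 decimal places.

0.1515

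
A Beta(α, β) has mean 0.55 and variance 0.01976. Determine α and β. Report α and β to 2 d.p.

α = 6.34, β = 5.19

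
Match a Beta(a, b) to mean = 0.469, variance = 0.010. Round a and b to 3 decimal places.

a = 11.211, b = 12.693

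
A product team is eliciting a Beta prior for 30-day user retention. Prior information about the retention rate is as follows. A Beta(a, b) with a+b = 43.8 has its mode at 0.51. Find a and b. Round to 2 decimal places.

a = 22.32, b = 21.48

Mode = (a−1)/(κ−2) with κ = a+b, so a−1 = 0.51·41.8 = 21.32.
a = 22.32; b = κ − a = 21.48.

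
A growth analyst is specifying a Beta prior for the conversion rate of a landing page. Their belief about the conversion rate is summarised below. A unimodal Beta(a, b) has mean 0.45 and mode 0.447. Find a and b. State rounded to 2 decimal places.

a = 15.90, b = 19.43

Let s = a+b. Mean gives a = μs = 0.45s; mode gives (a−1)/(s−2) = 0.447.
Substituting: 0.45s − 1 = 0.447(s−2) = 0.447s − 0.894, so 0.003s = 0.106 and s = 35.3333.
Then a = 0.45×35.3333 = 15.90 and b = s−a = 19.43.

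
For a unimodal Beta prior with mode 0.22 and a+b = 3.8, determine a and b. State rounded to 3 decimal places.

a = 1.396, b = 2.404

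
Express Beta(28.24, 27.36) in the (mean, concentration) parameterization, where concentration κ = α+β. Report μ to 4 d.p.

κ = α+β = 28.24+27.36 = 55.60; μ = α/κ = 28.24/55.60 = 0.5079.

μ = 0.5079, κ = 55.60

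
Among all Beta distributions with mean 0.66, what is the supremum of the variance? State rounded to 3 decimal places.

0.224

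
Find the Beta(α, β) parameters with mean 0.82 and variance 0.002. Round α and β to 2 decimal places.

α = 59.70, β = 13.10

Write ν = α+β; then α = μν and Var = μ(1−μ)/(ν+1).
ν = μ(1−μ)/Var − 1 = 0.1476/0.002 − 1 = 72.8000.
α = 0.82·72.8000 = 59.70, β = 0.18·72.8000 = 13.10.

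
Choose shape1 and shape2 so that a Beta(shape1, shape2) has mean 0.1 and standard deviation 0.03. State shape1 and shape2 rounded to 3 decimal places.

shape1 = 9.900, shape2 = 89.100

First σ² = 0.0009. Setting shape1 = μn, shape2 = (1−μ)n with n = shape1+shape2,
μ(1−μ)/(n+1) = 0.0009 ⇒ n+1 = 0.09/0.0009 = 100.0000 ⇒ n = 99.0000.
Hence shape1 = 0.1×99.0000 = 9.900, shape2 = 0.9×99.0000 = 89.100.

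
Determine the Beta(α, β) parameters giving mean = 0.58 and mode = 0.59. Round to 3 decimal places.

Let s = α+β. Mean gives α = μs = 0.58s; mode gives (α−1)/(s−2) = 0.59.
Substituting: 0.58s − 1 = 0.59(s−2) = 0.59s − 1.18, so -0.01s = -0.18 and s = 18.0000.
Then α = 0.58×18.0000 = 10.440 and β = s−α = 7.560.

α = 10.440, β = 7.560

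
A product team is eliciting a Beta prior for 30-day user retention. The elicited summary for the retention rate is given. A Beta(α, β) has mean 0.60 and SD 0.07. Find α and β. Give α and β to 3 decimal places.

σ² = 0.07² = 0.0049.
With s = α+β, Var = μ(1−μ)/(s+1), so s+1 = (0.60×0.40)/0.0049 = 48.9796 and s = 47.9796.
α = μs = 28.788, β = (1−μ)s = 19.192.

α = 28.788, β = 19.192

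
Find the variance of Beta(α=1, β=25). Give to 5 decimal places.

0.00137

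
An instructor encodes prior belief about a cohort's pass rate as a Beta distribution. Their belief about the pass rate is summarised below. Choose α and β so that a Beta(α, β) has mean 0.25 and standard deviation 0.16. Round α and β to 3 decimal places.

First σ² = 0.0256. Setting α = μn, β = (1−μ)n with n = α+β,
μ(1−μ)/(n+1) = 0.0256 ⇒ n+1 = 0.1875/0.0256 = 7.3242 ⇒ n = 6.3242.
Hence α = 0.25×6.3242 = 1.581, β = 0.75×6.3242 = 4.743.

α = 1.581, β = 4.743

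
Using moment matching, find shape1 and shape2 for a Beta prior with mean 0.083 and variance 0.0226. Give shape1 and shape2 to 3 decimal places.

shape1 = 0.197, shape2 = 2.171

Write ν = shape1+shape2; then shape1 = μν and Var = μ(1−μ)/(ν+1).
ν = μ(1−μ)/Var − 1 = 0.076111/0.0226 − 1 = 2.3677.
shape1 = 0.083·2.3677 = 0.197, shape2 = 0.917·2.3677 = 2.171.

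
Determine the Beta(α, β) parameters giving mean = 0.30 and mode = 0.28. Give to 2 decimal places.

α = 6.60, β = 15.40

With s = α+β: μ = α/s and mode = (α−1)/(s−2). Eliminating α = μs,
μs − 1 = m(s−2) ⇒ s(μ−m) = 1−2m ⇒ s = 0.44/0.02 = 22.0000.
So α = μs = 6.60, β = (1−μ)s = 15.40.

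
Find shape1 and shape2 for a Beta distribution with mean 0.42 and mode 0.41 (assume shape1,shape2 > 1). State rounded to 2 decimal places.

With s = shape1+shape2: μ = shape1/s and mode = (shape1−1)/(s−2). Eliminating shape1 = μs,
μs − 1 = m(s−2) ⇒ s(μ−m) = 1−2m ⇒ s = 0.18/0.01 = 18.0000.
So shape1 = μs = 7.56, shape2 = (1−μ)s = 10.44.

shape1 = 7.56, shape2 = 10.44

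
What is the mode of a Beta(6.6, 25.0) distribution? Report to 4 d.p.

The density x^(α−1)(1−x)^(β−1) is maximised at (α−1)/(α+β−2) = 5.6/29.6 = 0.1892.

0.1892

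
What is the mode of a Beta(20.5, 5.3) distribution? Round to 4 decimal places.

The density x^(α−1)(1−x)^(β−1) is maximised at (α−1)/(α+β−2) = 19.5/23.8 = 0.8193.

0.8193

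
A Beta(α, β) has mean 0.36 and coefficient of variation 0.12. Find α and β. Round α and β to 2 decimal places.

α = 44.08, β = 78.37

Var = (CV·μ)² = (0.12×0.36)² = 0.001866.
α+β = μ(1−μ)/Var − 1 = 0.2304/0.001866 − 1 = 122.4568.
Thus α = 0.36·122.4568 = 44.08 and β = 0.64·122.4568 = 78.37.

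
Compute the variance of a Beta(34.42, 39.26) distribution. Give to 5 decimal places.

μ = 34.42/73.68 = 0.467155; Var = μ(1−μ)/(α+β+1) = 0.2489212/74.68 = 0.00333.

0.00333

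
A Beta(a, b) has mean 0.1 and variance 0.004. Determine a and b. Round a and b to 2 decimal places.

a = 2.15, b = 19.35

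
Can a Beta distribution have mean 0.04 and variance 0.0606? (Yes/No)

No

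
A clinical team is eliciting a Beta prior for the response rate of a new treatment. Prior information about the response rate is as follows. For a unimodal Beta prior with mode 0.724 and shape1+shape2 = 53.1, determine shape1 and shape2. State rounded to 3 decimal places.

For shape1,shape2>1 the mode is (shape1−1)/(shape1+shape2−2), so shape1 = mode·(κ−2)+1 = 0.724×51.1+1 = 37.996.
And shape2 = (1−mode)·(κ−2)+1 = 0.276×51.1+1 = 15.104.

shape1 = 37.996, shape2 = 15.104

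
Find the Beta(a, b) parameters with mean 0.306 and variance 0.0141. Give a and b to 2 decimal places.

By moment matching, a+b = μ(1−μ)/σ² − 1 = (0.306·0.694)/0.0141 − 1 = 15.0613 − 1 = 14.0613.
Since a/(a+b) = μ, a = 0.306·14.0613 = 4.30 and b = 0.694·14.0613 = 9.76.

a = 4.30, b = 9.76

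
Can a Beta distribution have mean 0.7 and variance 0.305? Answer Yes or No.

For any Beta, Var(X) < E[X]·(1−E[X]).
Here μ(1−μ) = 0.7×0.3 = 0.21, and 0.305 ≥ 0.21.

No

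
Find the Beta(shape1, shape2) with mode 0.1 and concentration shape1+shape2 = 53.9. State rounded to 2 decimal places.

shape1 = 6.19, shape2 = 47.71

For shape1,shape2>1 the mode is (shape1−1)/(shape1+shape2−2), so shape1 = mode·(κ−2)+1 = 0.1×51.9+1 = 6.19.
And shape2 = (1−mode)·(κ−2)+1 = 0.9×51.9+1 = 47.71.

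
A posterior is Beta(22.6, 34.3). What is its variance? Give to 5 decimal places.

Var = αβ/[(α+β)²(α+β+1)] = (22.6×34.3)/(56.9²×57.9) = 775.18/187457.619 = 0.00414.

0.00414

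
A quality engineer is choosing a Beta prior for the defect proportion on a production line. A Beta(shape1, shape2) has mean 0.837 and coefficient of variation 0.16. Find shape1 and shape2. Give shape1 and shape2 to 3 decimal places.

shape1 = 5.530, shape2 = 1.077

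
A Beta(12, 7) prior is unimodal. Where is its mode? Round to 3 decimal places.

0.647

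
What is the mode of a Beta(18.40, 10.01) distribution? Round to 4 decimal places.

0.6588

The density x^(α−1)(1−x)^(β−1) is maximised at (α−1)/(α+β−2) = 17.40/26.41 = 0.6588.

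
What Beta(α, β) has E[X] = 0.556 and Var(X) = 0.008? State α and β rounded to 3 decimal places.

α = 16.601, β = 13.257

Let s = α+β. The Beta variance is μ(1−μ)/(s+1).
So s+1 = μ(1−μ)/σ² = (0.556×0.444)/0.008 = 0.246864/0.008 = 30.8580, giving s = 29.8580.
Then α = μs = 0.556×29.8580 = 16.601 and β = (1−μ)s = 0.444×29.8580 = 13.257.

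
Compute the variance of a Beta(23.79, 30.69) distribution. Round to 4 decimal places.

α+β = 54.48 and αβ = 730.1151, so Var = αβ/[(α+β)²(α+β+1)] = 730.1151/164668.545792 = 0.0044.

0.0044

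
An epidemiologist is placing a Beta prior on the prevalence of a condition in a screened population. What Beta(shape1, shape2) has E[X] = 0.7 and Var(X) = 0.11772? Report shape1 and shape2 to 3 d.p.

shape1 = 0.549, shape2 = 0.235

By moment matching, shape1+shape2 = μ(1−μ)/σ² − 1 = (0.7·0.3)/0.11772 − 1 = 1.7839 − 1 = 0.7839.
Since shape1/(shape1+shape2) = μ, shape1 = 0.7·0.7839 = 0.549 and shape2 = 0.3·0.7839 = 0.235.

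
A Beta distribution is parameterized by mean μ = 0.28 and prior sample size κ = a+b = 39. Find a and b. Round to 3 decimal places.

a = μκ = 0.28×39 = 10.920 and b = (1−μ)κ = 0.72×39 = 28.080.

a = 10.920, b = 28.080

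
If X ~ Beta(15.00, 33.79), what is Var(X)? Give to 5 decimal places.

0.00428

Var = αβ/[(α+β)²(α+β+1)] = (15.00×33.79)/(48.79²×49.79) = 506.8500/118523.307539 = 0.00428.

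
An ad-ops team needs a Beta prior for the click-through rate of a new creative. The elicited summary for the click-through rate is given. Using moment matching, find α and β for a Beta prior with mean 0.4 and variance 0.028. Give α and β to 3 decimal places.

α = 3.029, β = 4.543

By moment matching, α+β = μ(1−μ)/σ² − 1 = (0.4·0.6)/0.028 − 1 = 8.5714 − 1 = 7.5714.
Since α/(α+β) = μ, α = 0.4·7.5714 = 3.029 and β = 0.6·7.5714 = 4.543.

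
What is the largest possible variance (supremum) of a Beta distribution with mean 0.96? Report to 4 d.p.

0.0384

For fixed mean μ the Beta variance is μ(1−μ)/(α+β+1), increasing as α+β decreases.
Its least upper bound (not attained) is μ(1−μ) = 0.96·0.04 = 0.0384.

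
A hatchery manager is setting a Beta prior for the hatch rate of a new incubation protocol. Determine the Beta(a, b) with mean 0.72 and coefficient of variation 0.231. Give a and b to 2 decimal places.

a = 4.53, b = 1.76

σ = CV·μ = 0.231×0.72 = 0.16632, so σ² = 0.027662.
s+1 = μ(1−μ)/σ² = 0.2016/0.027662 = 7.2879, so s = a+b = 6.2879.
a = μs = 4.53, b = (1−μ)s = 1.76.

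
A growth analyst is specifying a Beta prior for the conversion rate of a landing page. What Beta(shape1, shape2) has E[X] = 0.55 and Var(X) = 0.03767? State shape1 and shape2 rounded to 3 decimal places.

shape1 = 3.064, shape2 = 2.507

By moment matching, shape1+shape2 = μ(1−μ)/σ² − 1 = (0.55·0.45)/0.03767 − 1 = 6.5702 − 1 = 5.5702.
Since shape1/(shape1+shape2) = μ, shape1 = 0.55·5.5702 = 3.064 and shape2 = 0.45·5.5702 = 2.507.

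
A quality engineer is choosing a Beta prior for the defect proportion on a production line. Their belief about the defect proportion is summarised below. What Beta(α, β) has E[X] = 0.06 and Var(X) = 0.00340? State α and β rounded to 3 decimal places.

α = 0.935, β = 14.653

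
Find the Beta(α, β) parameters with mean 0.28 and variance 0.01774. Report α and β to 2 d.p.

α = 2.90, β = 7.46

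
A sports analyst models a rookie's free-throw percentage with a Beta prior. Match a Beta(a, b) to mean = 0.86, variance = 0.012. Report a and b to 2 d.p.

Let s = a+b. The Beta variance is μ(1−μ)/(s+1).
So s+1 = μ(1−μ)/σ² = (0.86×0.14)/0.012 = 0.1204/0.012 = 10.0333, giving s = 9.0333.
Then a = μs = 0.86×9.0333 = 7.77 and b = (1−μ)s = 0.14×9.0333 = 1.26.

a = 7.77, b = 1.26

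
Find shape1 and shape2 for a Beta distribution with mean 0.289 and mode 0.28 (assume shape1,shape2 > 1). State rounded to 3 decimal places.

With s = shape1+shape2: μ = shape1/s and mode = (shape1−1)/(s−2). Eliminating shape1 = μs,
μs − 1 = m(s−2) ⇒ s(μ−m) = 1−2m ⇒ s = 0.44/0.009 = 48.8889.
So shape1 = μs = 14.129, shape2 = (1−μ)s = 34.760.

shape1 = 14.129, shape2 = 34.760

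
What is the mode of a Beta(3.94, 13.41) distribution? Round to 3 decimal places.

0.192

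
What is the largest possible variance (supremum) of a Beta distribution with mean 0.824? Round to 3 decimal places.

For fixed mean μ the Beta variance is μ(1−μ)/(α+β+1), increasing as α+β decreases.
Its least upper bound (not attained) is μ(1−μ) = 0.824·0.176 = 0.145.

0.145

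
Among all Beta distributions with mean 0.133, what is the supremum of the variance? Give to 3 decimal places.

For fixed mean μ the Beta variance is μ(1−μ)/(α+β+1), increasing as α+β decreases.
Its least upper bound (not attained) is μ(1−μ) = 0.133·0.867 = 0.115.

0.115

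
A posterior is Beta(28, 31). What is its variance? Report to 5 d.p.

0.00416

μ = 28/59 = 0.474576; Var = μ(1−μ)/(α+β+1) = 0.2493536/60 = 0.00416.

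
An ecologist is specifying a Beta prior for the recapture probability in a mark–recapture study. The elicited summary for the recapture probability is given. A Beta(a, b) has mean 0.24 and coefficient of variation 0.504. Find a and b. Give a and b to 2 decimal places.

a = 2.75, b = 8.71

σ = CV·μ = 0.504×0.24 = 0.12096, so σ² = 0.014631.
s+1 = μ(1−μ)/σ² = 0.1824/0.014631 = 12.4664, so s = a+b = 11.4664.
a = μs = 2.75, b = (1−μ)s = 8.71.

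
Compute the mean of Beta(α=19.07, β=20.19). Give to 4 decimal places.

The Beta mean is α/(α+β) = 19.07/(19.07+20.19) = 0.4857.

0.4857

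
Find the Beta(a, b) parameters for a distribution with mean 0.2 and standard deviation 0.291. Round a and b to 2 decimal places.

a = 0.18, b = 0.71

Variance = 0.291² = 0.084681. The moment-matching identity a+b = μ(1−μ)/Var − 1 gives
a+b = 0.16/0.084681 − 1 = 0.8894, so a = μ·0.8894 = 0.18 and b = (1−μ)·0.8894 = 0.71.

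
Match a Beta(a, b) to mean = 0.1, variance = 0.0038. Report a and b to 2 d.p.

a = 2.27, b = 20.42

Let s = a+b. The Beta variance is μ(1−μ)/(s+1).
So s+1 = μ(1−μ)/σ² = (0.1×0.9)/0.0038 = 0.09/0.0038 = 23.6842, giving s = 22.6842.
Then a = μs = 0.1×22.6842 = 2.27 and b = (1−μ)s = 0.9×22.6842 = 20.42.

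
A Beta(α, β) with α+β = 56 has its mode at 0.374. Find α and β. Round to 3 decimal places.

α = 21.196, β = 34.804

Mode = (α−1)/(κ−2) with κ = α+β, so α−1 = 0.374·54 = 20.196.
α = 21.196; β = κ − α = 34.804.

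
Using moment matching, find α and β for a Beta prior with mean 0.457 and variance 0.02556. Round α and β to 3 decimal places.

Write ν = α+β; then α = μν and Var = μ(1−μ)/(ν+1).
ν = μ(1−μ)/Var − 1 = 0.248151/0.02556 − 1 = 8.7086.
α = 0.457·8.7086 = 3.980, β = 0.543·8.7086 = 4.729.

α = 3.980, β = 4.729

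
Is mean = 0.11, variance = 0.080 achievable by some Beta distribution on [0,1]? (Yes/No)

A Beta with mean μ has variance μ(1−μ)/(α+β+1) < μ(1−μ).
Here μ(1−μ) = 0.11×0.89 = 0.0979, and 0.080 < 0.0979.

Yes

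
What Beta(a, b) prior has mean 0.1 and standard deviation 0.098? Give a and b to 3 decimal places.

a = 0.837, b = 7.534

Variance = 0.098² = 0.009604. The moment-matching identity a+b = μ(1−μ)/Var − 1 gives
a+b = 0.09/0.009604 − 1 = 8.3711, so a = μ·8.3711 = 0.837 and b = (1−μ)·8.3711 = 7.534.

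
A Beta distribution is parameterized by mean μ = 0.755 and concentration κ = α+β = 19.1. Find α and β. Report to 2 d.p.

Split κ in proportion μ : (1−μ): α = 0.755·19.1 = 14.42, β = 19.1 − 14.42 = 4.68.

α = 14.42, β = 4.68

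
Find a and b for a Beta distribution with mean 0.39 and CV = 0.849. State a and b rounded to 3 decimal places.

a = 0.456, b = 0.714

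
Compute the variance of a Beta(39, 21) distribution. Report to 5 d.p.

0.00373

α+β = 60 and αβ = 819, so Var = αβ/[(α+β)²(α+β+1)] = 819/219600 = 0.00373.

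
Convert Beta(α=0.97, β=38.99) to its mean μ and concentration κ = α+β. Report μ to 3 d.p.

μ = 0.024, κ = 39.96

κ = α+β = 0.97+38.99 = 39.96; μ = α/κ = 0.97/39.96 = 0.024.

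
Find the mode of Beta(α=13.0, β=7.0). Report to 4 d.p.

0.6667

With α,β > 1, mode = (α−1)/(α+β−2) = 12.0/18.0 = 0.6667.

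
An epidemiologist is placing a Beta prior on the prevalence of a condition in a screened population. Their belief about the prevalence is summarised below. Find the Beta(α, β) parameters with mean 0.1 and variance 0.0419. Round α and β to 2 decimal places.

By moment matching, α+β = μ(1−μ)/σ² − 1 = (0.1·0.9)/0.0419 − 1 = 2.1480 − 1 = 1.1480.
Since α/(α+β) = μ, α = 0.1·1.1480 = 0.11 and β = 0.9·1.1480 = 1.03.

α = 0.11, β = 1.03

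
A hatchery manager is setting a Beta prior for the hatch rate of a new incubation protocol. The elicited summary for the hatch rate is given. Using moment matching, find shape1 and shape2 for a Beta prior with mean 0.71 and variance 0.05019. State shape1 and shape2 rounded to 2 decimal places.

By moment matching, shape1+shape2 = μ(1−μ)/σ² − 1 = (0.71·0.29)/0.05019 − 1 = 4.1024 − 1 = 3.1024.
Since shape1/(shape1+shape2) = μ, shape1 = 0.71·3.1024 = 2.20 and shape2 = 0.29·3.1024 = 0.90.

shape1 = 2.20, shape2 = 0.90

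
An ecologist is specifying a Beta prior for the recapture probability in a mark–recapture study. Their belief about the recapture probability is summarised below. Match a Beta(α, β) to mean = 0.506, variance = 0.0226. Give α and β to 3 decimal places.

α = 5.091, β = 4.970

Write ν = α+β; then α = μν and Var = μ(1−μ)/(ν+1).
ν = μ(1−μ)/Var − 1 = 0.249964/0.0226 − 1 = 10.0604.
α = 0.506·10.0604 = 5.091, β = 0.494·10.0604 = 4.970.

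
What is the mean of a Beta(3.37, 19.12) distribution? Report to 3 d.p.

0.150

E[X] = α/(α+β) = 3.37/22.49 = 0.150.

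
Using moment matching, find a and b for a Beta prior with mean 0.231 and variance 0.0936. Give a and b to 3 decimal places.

a = 0.207, b = 0.690

Write ν = a+b; then a = μν and Var = μ(1−μ)/(ν+1).
ν = μ(1−μ)/Var − 1 = 0.177639/0.0936 − 1 = 0.8979.
a = 0.231·0.8979 = 0.207, b = 0.769·0.8979 = 0.690.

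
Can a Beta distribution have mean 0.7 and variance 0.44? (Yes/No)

No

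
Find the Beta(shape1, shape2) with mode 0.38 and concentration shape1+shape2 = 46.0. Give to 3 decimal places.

For shape1,shape2>1 the mode is (shape1−1)/(shape1+shape2−2), so shape1 = mode·(κ−2)+1 = 0.38×44.0+1 = 17.720.
And shape2 = (1−mode)·(κ−2)+1 = 0.62×44.0+1 = 28.280.

shape1 = 17.720, shape2 = 28.280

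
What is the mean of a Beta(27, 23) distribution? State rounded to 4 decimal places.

0.5400

The Beta mean is α/(α+β) = 27/(27+23) = 0.5400.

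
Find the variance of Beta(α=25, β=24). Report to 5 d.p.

0.00500

Var = αβ/[(α+β)²(α+β+1)] = (25×24)/(49²×50) = 600/120050 = 0.00500.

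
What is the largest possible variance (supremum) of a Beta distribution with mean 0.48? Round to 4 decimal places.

0.2496

Var = μ(1−μ)/(α+β+1), which approaches μ(1−μ) as α+β → 0.
So the supremum is μ(1−μ) = 0.48×0.52 = 0.2496.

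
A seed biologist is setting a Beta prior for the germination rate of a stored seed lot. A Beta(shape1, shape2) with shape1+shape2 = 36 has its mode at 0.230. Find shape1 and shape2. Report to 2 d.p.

shape1 = 8.82, shape2 = 27.18

For shape1,shape2>1 the mode is (shape1−1)/(shape1+shape2−2), so shape1 = mode·(κ−2)+1 = 0.230×34+1 = 8.82.
And shape2 = (1−mode)·(κ−2)+1 = 0.770×34+1 = 27.18.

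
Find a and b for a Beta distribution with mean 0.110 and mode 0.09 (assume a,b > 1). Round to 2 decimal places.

a = 4.51, b = 36.49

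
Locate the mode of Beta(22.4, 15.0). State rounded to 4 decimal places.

0.6045

The density x^(α−1)(1−x)^(β−1) is maximised at (α−1)/(α+β−2) = 21.4/35.4 = 0.6045.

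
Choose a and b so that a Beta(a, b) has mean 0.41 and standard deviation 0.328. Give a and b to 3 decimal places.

First σ² = 0.107584. Setting a = μn, b = (1−μ)n with n = a+b,
μ(1−μ)/(n+1) = 0.107584 ⇒ n+1 = 0.2419/0.107584 = 2.2485 ⇒ n = 1.2485.
Hence a = 0.41×1.2485 = 0.512, b = 0.59×1.2485 = 0.737.

a = 0.512, b = 0.737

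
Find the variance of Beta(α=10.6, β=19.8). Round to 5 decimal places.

α+β = 30.4 and αβ = 209.88, so Var = αβ/[(α+β)²(α+β+1)] = 209.88/29018.624 = 0.00723.

0.00723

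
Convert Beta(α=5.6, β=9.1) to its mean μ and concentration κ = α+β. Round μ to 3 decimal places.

μ = 0.381, κ = 14.7

κ = α+β = 5.6+9.1 = 14.7; μ = α/κ = 5.6/14.7 = 0.381.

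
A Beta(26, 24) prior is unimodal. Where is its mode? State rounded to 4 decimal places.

With α,β > 1, mode = (α−1)/(α+β−2) = 25/48 = 0.5208.

0.5208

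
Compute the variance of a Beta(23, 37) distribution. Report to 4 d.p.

μ = 23/60 = 0.383333; Var = μ(1−μ)/(α+β+1) = 0.2363889/61 = 0.0039.

0.0039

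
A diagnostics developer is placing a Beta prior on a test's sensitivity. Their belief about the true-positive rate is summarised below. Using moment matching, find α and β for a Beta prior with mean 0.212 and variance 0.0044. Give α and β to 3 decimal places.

α = 7.837, β = 29.130

Let s = α+β. The Beta variance is μ(1−μ)/(s+1).
So s+1 = μ(1−μ)/σ² = (0.212×0.788)/0.0044 = 0.167056/0.0044 = 37.9673, giving s = 36.9673.
Then α = μs = 0.212×36.9673 = 7.837 and β = (1−μ)s = 0.788×36.9673 = 29.130.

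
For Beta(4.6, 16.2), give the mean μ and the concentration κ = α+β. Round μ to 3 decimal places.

κ = α+β = 4.6+16.2 = 20.8; μ = α/κ = 4.6/20.8 = 0.221.

μ = 0.221, κ = 20.8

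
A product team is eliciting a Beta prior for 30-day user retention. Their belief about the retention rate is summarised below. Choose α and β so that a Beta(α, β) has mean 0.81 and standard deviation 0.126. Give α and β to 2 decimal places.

Variance = 0.126² = 0.015876. The moment-matching identity α+β = μ(1−μ)/Var − 1 gives
α+β = 0.1539/0.015876 − 1 = 8.6939, so α = μ·8.6939 = 7.04 and β = (1−μ)·8.6939 = 1.65.

α = 7.04, β = 1.65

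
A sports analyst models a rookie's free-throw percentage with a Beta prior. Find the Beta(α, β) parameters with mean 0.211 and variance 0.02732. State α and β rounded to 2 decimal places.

By moment matching, α+β = μ(1−μ)/σ² − 1 = (0.211·0.789)/0.02732 − 1 = 6.0937 − 1 = 5.0937.
Since α/(α+β) = μ, α = 0.211·5.0937 = 1.07 and β = 0.789·5.0937 = 4.02.

α = 1.07, β = 4.02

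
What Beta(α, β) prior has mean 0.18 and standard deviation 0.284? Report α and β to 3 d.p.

σ² = 0.284² = 0.080656.
With s = α+β, Var = μ(1−μ)/(s+1), so s+1 = (0.18×0.82)/0.080656 = 1.8300 and s = 0.8300.
α = μs = 0.149, β = (1−μ)s = 0.681.

α = 0.149, β = 0.681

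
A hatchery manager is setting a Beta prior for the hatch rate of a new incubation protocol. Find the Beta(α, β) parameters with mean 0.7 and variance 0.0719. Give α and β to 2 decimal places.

α = 1.34, β = 0.58

By moment matching, α+β = μ(1−μ)/σ² − 1 = (0.7·0.3)/0.0719 − 1 = 2.9207 − 1 = 1.9207.
Since α/(α+β) = μ, α = 0.7·1.9207 = 1.34 and β = 0.3·1.9207 = 0.58.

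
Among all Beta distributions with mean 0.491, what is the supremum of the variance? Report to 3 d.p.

Var = μ(1−μ)/(α+β+1), which approaches μ(1−μ) as α+β → 0.
So the supremum is μ(1−μ) = 0.491×0.509 = 0.250.

0.250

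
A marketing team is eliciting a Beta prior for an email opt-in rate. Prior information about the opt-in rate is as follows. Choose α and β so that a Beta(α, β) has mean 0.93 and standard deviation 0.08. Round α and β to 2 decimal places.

α = 8.53, β = 0.64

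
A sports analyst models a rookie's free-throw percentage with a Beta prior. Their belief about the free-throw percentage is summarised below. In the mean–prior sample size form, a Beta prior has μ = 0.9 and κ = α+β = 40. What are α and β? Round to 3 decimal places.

α = 36.000, β = 4.000

α = μκ = 0.9×40 = 36.000 and β = (1−μ)κ = 0.1×40 = 4.000.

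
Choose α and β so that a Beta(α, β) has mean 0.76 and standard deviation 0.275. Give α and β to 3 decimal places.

Variance = 0.275² = 0.075625. The moment-matching identity α+β = μ(1−μ)/Var − 1 gives
α+β = 0.1824/0.075625 − 1 = 1.4119, so α = μ·1.4119 = 1.073 and β = (1−μ)·1.4119 = 0.339.

α = 1.073, β = 0.339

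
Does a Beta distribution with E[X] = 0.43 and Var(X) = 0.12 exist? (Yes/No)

Yes

The Beta variance bound is σ² < μ(1−μ).
Here μ(1−μ) = 0.43×0.57 = 0.2451, and 0.12 < 0.2451.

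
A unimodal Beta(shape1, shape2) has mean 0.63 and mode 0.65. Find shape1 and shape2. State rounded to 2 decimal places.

shape1 = 9.45, shape2 = 5.55

With s = shape1+shape2: μ = shape1/s and mode = (shape1−1)/(s−2). Eliminating shape1 = μs,
μs − 1 = m(s−2) ⇒ s(μ−m) = 1−2m ⇒ s = -0.30/-0.02 = 15.0000.
So shape1 = μs = 9.45, shape2 = (1−μ)s = 5.55.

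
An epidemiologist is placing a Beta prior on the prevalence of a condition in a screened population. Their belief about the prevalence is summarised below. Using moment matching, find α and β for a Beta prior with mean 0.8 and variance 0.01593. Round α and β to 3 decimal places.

By moment matching, α+β = μ(1−μ)/σ² − 1 = (0.8·0.2)/0.01593 − 1 = 10.0439 − 1 = 9.0439.
Since α/(α+β) = μ, α = 0.8·9.0439 = 7.235 and β = 0.2·9.0439 = 1.809.

α = 7.235, β = 1.809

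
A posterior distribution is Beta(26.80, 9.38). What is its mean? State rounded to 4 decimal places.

E[X] = α/(α+β) = 26.80/36.18 = 0.7407.

0.7407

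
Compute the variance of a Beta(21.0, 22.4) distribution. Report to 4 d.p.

0.0056

Var = αβ/[(α+β)²(α+β+1)] = (21.0×22.4)/(43.4²×44.4) = 470.40/83630.064 = 0.0056.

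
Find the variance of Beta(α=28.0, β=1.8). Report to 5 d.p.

μ = 28.0/29.8 = 0.939597; Var = μ(1−μ)/(α+β+1) = 0.0567542/30.8 = 0.00184.

0.00184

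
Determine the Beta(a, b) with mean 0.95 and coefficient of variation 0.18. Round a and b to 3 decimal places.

a = 0.593, b = 0.031

σ = CV·μ = 0.18×0.95 = 0.17100, so σ² = 0.029241.
s+1 = μ(1−μ)/σ² = 0.0475/0.029241 = 1.6244, so s = a+b = 0.6244.
a = μs = 0.593, b = (1−μ)s = 0.031.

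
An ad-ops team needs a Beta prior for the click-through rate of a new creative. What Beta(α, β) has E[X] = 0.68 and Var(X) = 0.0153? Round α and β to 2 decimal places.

α = 8.99, β = 4.23

Write ν = α+β; then α = μν and Var = μ(1−μ)/(ν+1).
ν = μ(1−μ)/Var − 1 = 0.2176/0.0153 − 1 = 13.2222.
α = 0.68·13.2222 = 8.99, β = 0.32·13.2222 = 4.23.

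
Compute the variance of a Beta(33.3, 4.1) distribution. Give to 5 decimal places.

0.00254

μ = 33.3/37.4 = 0.890374; Var = μ(1−μ)/(α+β+1) = 0.0976079/38.4 = 0.00254.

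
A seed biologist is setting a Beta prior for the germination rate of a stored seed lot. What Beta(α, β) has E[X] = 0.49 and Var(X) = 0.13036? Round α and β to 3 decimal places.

Let s = α+β. The Beta variance is μ(1−μ)/(s+1).
So s+1 = μ(1−μ)/σ² = (0.49×0.51)/0.13036 = 0.2499/0.13036 = 1.9170, giving s = 0.9170.
Then α = μs = 0.49×0.9170 = 0.449 and β = (1−μ)s = 0.51×0.9170 = 0.468.

α = 0.449, β = 0.468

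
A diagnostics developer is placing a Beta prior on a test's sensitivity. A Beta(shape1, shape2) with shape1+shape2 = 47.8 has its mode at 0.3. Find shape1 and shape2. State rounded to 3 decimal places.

For shape1,shape2>1 the mode is (shape1−1)/(shape1+shape2−2), so shape1 = mode·(κ−2)+1 = 0.3×45.8+1 = 14.740.
And shape2 = (1−mode)·(κ−2)+1 = 0.7×45.8+1 = 33.060.

shape1 = 14.740, shape2 = 33.060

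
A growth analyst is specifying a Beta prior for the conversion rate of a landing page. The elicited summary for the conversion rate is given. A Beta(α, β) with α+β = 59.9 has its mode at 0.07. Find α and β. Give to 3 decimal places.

α = 5.053, β = 54.847

Mode = (α−1)/(κ−2) with κ = α+β, so α−1 = 0.07·57.9 = 4.053.
α = 5.053; β = κ − α = 54.847.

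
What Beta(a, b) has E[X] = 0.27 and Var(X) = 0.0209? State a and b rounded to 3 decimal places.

a = 2.276, b = 6.154

Let s = a+b. The Beta variance is μ(1−μ)/(s+1).
So s+1 = μ(1−μ)/σ² = (0.27×0.73)/0.0209 = 0.1971/0.0209 = 9.4306, giving s = 8.4306.
Then a = μs = 0.27×8.4306 = 2.276 and b = (1−μ)s = 0.73×8.4306 = 6.154.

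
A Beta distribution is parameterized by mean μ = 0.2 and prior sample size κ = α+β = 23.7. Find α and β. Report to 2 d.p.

α = 4.74, β = 18.96

Split κ in proportion μ : (1−μ): α = 0.2·23.7 = 4.74, β = 23.7 − 4.74 = 18.96.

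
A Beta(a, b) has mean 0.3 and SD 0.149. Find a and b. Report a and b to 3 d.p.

a = 2.538, b = 5.921

σ² = 0.149² = 0.022201.
With s = a+b, Var = μ(1−μ)/(s+1), so s+1 = (0.3×0.7)/0.022201 = 9.4590 and s = 8.4590.
a = μs = 2.538, b = (1−μ)s = 5.921.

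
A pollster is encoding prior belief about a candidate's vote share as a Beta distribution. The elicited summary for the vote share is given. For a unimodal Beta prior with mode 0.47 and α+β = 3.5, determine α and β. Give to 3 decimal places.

For α,β>1 the mode is (α−1)/(α+β−2), so α = mode·(κ−2)+1 = 0.47×1.5+1 = 1.705.
And β = (1−mode)·(κ−2)+1 = 0.53×1.5+1 = 1.795.

α = 1.705, β = 1.795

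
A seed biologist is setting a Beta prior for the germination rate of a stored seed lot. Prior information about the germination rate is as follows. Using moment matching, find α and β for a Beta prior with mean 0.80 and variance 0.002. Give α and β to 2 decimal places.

α = 63.20, β = 15.80

Write ν = α+β; then α = μν and Var = μ(1−μ)/(ν+1).
ν = μ(1−μ)/Var − 1 = 0.1600/0.002 − 1 = 79.0000.
α = 0.80·79.0000 = 63.20, β = 0.20·79.0000 = 15.80.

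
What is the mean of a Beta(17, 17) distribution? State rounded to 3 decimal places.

The Beta mean is α/(α+β) = 17/(17+17) = 0.500.

0.500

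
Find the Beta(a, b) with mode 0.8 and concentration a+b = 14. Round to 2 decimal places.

Since the density peak of Beta(a,b) is at (a−1)/(a+b−2),
a = 1 + 0.8(14−2) = 10.60 and b = 14 − 10.60 = 3.40.

a = 10.60, b = 3.40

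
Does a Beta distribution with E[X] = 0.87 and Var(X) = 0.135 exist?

For any Beta, Var(X) < E[X]·(1−E[X]).
Here μ(1−μ) = 0.87×0.13 = 0.1131, and 0.135 ≥ 0.1131.

No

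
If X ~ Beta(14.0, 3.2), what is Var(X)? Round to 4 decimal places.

0.0083

μ = 14.0/17.2 = 0.813953; Var = μ(1−μ)/(α+β+1) = 0.1514332/18.2 = 0.0083.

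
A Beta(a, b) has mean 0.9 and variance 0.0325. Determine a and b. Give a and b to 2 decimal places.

a = 1.59, b = 0.18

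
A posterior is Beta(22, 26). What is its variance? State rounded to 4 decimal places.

0.0051

μ = 22/48 = 0.458333; Var = μ(1−μ)/(α+β+1) = 0.2482639/49 = 0.0051.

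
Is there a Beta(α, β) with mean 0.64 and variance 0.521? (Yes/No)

No

A Beta with mean μ has variance μ(1−μ)/(α+β+1) < μ(1−μ).
Here μ(1−μ) = 0.64×0.36 = 0.2304, and 0.521 ≥ 0.2304.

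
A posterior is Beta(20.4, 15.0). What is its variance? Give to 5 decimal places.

0.00671

μ = 20.4/35.4 = 0.576271; Var = μ(1−μ)/(α+β+1) = 0.2441827/36.4 = 0.00671.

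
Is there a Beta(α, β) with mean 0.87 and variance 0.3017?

No

For any Beta, Var(X) < E[X]·(1−E[X]).
Here μ(1−μ) = 0.87×0.13 = 0.1131, and 0.3017 ≥ 0.1131.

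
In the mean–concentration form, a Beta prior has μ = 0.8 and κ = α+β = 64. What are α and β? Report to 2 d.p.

α = μκ = 0.8×64 = 51.20 and β = (1−μ)κ = 0.2×64 = 12.80.

α = 51.20, β = 12.80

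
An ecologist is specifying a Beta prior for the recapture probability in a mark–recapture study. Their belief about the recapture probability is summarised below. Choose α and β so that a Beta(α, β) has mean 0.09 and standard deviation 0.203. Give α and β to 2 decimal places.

α = 0.09, β = 0.90

First σ² = 0.041209. Setting α = μn, β = (1−μ)n with n = α+β,
μ(1−μ)/(n+1) = 0.041209 ⇒ n+1 = 0.0819/0.041209 = 1.9874 ⇒ n = 0.9874.
Hence α = 0.09×0.9874 = 0.09, β = 0.91×0.9874 = 0.90.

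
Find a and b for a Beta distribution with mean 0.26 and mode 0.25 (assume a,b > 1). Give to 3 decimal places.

a = 13.000, b = 37.000

With s = a+b: μ = a/s and mode = (a−1)/(s−2). Eliminating a = μs,
μs − 1 = m(s−2) ⇒ s(μ−m) = 1−2m ⇒ s = 0.50/0.01 = 50.0000.
So a = μs = 13.000, b = (1−μ)s = 37.000.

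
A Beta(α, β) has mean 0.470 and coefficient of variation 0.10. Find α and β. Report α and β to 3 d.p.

α = 52.530, β = 59.236

Var = (CV·μ)² = (0.10×0.470)² = 0.002209.
α+β = μ(1−μ)/Var − 1 = 0.249100/0.002209 − 1 = 111.7660.
Thus α = 0.470·111.7660 = 52.530 and β = 0.530·111.7660 = 59.236.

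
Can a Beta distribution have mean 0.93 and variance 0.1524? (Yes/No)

No

A Beta with mean μ has variance μ(1−μ)/(α+β+1) < μ(1−μ).
Here μ(1−μ) = 0.93×0.07 = 0.0651, and 0.1524 ≥ 0.0651.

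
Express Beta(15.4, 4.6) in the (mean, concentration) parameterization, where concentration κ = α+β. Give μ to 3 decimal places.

κ = α+β = 15.4+4.6 = 20.0; μ = α/κ = 15.4/20.0 = 0.770.

μ = 0.770, κ = 20.0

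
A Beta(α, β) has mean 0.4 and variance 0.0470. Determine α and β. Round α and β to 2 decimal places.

α = 1.64, β = 2.46

Let s = α+β. The Beta variance is μ(1−μ)/(s+1).
So s+1 = μ(1−μ)/σ² = (0.4×0.6)/0.0470 = 0.24/0.0470 = 5.1064, giving s = 4.1064.
Then α = μs = 0.4×4.1064 = 1.64 and β = (1−μ)s = 0.6×4.1064 = 2.46.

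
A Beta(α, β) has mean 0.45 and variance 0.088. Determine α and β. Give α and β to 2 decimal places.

α = 0.82, β = 1.00

Write ν = α+β; then α = μν and Var = μ(1−μ)/(ν+1).
ν = μ(1−μ)/Var − 1 = 0.2475/0.088 − 1 = 1.8125.
α = 0.45·1.8125 = 0.82, β = 0.55·1.8125 = 1.00.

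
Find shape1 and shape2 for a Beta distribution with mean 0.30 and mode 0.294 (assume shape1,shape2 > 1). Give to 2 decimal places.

shape1 = 20.60, shape2 = 48.07

With s = shape1+shape2: μ = shape1/s and mode = (shape1−1)/(s−2). Eliminating shape1 = μs,
μs − 1 = m(s−2) ⇒ s(μ−m) = 1−2m ⇒ s = 0.412/0.006 = 68.6667.
So shape1 = μs = 20.60, shape2 = (1−μ)s = 48.07.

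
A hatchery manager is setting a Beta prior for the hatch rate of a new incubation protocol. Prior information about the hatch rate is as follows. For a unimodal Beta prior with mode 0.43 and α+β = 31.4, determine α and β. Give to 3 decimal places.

Since the density peak of Beta(α,β) is at (α−1)/(α+β−2),
α = 1 + 0.43(31.4−2) = 13.642 and β = 31.4 − 13.642 = 17.758.

α = 13.642, β = 17.758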